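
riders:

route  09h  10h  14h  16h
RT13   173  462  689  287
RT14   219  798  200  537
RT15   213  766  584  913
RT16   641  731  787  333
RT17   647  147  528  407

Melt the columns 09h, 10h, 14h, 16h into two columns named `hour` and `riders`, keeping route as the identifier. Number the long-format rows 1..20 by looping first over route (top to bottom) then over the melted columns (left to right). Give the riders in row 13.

641

20 rows total (5 × 4). Row 13: index ⌊(13-1)/4⌋ = 3 into route → RT16; (13-1) mod 4 = 0 into the melted columns → 09h.
So row 13 is (RT16, 09h, 641); riders = 641.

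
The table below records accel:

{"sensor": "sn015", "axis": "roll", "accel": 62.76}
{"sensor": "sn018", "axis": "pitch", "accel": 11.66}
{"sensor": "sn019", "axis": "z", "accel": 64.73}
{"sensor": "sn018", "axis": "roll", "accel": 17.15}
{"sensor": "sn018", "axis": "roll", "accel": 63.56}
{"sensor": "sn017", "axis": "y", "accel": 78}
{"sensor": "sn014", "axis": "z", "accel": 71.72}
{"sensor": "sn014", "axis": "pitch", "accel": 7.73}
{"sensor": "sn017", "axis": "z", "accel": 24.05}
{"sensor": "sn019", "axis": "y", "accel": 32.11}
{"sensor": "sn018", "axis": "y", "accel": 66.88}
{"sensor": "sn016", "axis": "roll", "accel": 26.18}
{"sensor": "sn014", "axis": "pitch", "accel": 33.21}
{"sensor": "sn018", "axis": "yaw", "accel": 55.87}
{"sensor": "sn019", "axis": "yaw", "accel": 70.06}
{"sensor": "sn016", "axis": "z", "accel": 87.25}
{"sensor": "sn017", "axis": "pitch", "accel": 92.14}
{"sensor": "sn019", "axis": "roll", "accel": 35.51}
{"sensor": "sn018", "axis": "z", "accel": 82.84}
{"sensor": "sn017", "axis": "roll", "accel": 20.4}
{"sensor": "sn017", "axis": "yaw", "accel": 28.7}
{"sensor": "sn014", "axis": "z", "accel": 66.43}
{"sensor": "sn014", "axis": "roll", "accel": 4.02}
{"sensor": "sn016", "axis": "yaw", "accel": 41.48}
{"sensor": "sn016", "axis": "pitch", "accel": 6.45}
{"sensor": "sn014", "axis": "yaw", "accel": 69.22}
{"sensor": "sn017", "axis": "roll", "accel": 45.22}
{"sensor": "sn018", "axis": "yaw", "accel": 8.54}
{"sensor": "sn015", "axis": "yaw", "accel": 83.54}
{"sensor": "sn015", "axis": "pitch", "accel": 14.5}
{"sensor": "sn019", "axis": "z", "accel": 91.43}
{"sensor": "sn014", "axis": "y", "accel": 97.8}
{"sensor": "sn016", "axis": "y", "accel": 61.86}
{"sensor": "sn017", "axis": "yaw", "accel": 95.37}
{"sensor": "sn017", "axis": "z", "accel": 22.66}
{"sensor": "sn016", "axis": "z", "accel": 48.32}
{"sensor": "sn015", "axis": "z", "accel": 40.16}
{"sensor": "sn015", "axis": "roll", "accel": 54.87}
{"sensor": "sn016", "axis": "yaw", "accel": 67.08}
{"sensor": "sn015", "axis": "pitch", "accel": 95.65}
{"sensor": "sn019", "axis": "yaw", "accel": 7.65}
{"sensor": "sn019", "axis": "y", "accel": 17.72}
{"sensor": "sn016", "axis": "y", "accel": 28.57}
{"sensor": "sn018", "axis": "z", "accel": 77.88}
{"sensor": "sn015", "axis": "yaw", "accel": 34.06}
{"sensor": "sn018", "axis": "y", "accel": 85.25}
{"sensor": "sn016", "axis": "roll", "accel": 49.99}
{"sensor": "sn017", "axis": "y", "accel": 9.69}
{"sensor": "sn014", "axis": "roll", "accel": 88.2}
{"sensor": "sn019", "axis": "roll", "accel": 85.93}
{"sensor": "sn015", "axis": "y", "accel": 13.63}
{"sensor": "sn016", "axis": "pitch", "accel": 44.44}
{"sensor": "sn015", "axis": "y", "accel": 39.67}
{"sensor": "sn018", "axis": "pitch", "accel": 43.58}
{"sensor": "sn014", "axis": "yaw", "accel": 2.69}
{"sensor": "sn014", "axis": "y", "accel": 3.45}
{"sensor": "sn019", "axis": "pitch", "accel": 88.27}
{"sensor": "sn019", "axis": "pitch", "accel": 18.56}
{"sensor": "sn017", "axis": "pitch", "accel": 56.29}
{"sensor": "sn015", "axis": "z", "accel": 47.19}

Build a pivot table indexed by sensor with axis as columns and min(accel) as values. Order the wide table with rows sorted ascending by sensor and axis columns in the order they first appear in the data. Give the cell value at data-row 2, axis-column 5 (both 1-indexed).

34.06

With rows sorted ascending by sensor, row 2 is sensor=sn015. axis columns in first-appearance order: roll, pitch, z, y, yaw; column 5 is yaw.
Long rows with sensor=sn015, axis=yaw: min(83.54, 34.06) = 34.06.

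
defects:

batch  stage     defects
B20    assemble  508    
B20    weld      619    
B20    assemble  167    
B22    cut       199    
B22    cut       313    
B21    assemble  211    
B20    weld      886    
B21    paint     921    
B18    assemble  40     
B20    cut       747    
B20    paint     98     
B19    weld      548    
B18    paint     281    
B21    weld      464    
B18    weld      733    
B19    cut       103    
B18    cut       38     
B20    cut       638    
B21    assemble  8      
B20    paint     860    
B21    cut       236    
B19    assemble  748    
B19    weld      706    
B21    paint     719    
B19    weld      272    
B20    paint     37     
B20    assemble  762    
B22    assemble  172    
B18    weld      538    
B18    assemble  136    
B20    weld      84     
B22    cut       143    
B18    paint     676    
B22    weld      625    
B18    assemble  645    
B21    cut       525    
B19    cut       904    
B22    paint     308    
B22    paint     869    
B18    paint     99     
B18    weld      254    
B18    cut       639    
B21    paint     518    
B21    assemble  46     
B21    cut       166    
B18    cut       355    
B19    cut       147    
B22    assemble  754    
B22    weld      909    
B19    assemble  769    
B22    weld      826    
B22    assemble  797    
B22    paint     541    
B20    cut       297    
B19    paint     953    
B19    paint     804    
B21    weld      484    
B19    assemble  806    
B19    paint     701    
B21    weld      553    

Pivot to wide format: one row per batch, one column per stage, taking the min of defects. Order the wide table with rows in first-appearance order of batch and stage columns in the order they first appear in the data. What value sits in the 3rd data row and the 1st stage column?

8

With rows in first-appearance order of batch, row 3 is batch=B21. stage columns in first-appearance order: assemble, weld, cut, paint; column 1 is assemble.
Long rows with batch=B21, stage=assemble: min(211, 8, 46) = 8.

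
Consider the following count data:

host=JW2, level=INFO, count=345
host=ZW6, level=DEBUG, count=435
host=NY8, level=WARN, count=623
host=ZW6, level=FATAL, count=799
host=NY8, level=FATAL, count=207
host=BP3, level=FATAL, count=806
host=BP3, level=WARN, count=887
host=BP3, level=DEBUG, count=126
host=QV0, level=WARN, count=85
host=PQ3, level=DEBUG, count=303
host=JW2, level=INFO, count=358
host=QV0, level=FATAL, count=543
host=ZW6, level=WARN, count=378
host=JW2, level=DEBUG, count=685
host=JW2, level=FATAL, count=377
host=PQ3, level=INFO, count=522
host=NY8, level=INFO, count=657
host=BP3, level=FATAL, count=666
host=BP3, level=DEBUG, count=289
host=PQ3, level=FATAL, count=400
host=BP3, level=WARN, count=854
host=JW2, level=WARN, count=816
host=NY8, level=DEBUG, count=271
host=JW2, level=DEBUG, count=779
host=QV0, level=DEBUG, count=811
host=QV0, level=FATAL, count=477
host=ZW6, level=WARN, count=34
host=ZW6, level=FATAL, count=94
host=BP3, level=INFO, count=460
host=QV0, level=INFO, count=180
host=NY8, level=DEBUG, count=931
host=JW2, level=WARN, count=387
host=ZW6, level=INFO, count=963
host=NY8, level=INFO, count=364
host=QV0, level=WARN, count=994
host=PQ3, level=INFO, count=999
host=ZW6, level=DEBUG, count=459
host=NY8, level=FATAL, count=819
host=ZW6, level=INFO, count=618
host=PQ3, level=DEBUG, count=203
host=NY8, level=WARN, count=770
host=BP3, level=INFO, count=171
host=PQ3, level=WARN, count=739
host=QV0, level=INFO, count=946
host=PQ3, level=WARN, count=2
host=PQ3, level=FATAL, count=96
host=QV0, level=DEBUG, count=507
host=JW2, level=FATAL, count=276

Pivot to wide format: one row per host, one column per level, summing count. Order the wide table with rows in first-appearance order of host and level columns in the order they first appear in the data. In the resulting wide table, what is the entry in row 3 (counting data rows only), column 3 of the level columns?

With rows in first-appearance order of host, row 3 is host=NY8. level columns in first-appearance order: INFO, DEBUG, WARN, FATAL; column 3 is WARN.
Long rows with host=NY8, level=WARN: 623 + 770 = 1393.

1393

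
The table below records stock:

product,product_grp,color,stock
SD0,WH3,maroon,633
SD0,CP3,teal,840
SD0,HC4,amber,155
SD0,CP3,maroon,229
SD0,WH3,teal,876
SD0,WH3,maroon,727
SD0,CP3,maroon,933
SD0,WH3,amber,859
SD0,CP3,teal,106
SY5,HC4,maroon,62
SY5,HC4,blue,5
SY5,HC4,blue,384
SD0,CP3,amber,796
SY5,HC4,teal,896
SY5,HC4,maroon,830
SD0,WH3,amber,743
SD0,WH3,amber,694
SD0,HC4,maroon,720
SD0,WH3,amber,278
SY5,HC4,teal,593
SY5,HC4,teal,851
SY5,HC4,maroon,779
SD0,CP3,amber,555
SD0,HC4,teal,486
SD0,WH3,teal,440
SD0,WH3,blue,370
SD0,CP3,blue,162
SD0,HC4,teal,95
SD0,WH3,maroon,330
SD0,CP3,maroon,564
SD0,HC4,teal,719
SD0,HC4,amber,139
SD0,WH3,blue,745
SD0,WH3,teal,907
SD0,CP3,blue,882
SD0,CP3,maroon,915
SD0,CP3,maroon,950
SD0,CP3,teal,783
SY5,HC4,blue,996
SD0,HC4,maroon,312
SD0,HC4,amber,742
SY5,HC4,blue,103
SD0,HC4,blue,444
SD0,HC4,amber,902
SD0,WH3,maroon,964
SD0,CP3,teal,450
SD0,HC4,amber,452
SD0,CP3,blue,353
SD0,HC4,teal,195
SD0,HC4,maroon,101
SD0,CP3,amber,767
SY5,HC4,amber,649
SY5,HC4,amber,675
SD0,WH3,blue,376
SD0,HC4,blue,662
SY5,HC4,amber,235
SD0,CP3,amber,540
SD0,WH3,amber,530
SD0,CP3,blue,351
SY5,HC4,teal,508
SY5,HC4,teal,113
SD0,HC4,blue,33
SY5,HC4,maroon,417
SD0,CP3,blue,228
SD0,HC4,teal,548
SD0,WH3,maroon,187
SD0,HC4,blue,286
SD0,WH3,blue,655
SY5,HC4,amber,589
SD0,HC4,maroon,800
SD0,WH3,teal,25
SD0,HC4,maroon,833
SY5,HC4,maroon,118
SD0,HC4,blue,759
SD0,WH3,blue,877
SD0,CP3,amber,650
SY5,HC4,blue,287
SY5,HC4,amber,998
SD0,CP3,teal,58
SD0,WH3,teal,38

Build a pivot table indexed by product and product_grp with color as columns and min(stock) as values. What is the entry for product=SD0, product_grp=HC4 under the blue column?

33

Rows with product=SD0, product_grp=HC4 and color=blue: stock values are 444, 662, 33, 286, 759.
min(444, 662, 33, 286, 759) = 33.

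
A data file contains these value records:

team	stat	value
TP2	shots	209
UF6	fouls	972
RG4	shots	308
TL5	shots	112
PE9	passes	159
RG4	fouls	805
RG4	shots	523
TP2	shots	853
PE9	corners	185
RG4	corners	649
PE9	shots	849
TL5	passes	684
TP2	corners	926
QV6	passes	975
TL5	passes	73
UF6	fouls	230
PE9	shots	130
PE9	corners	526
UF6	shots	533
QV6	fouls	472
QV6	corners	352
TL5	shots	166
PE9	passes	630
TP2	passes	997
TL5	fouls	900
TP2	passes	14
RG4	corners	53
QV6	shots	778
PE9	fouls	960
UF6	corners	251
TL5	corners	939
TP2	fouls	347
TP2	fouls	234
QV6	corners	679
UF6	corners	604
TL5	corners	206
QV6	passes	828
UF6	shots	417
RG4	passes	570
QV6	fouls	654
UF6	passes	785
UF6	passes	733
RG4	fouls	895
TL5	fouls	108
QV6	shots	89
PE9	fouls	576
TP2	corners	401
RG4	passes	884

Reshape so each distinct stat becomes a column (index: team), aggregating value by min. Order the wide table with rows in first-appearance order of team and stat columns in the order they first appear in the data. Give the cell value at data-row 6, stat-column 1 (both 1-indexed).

89

With rows in first-appearance order of team, row 6 is team=QV6. stat columns in first-appearance order: shots, fouls, passes, corners; column 1 is shots.
Long rows with team=QV6, stat=shots: min(778, 89) = 89.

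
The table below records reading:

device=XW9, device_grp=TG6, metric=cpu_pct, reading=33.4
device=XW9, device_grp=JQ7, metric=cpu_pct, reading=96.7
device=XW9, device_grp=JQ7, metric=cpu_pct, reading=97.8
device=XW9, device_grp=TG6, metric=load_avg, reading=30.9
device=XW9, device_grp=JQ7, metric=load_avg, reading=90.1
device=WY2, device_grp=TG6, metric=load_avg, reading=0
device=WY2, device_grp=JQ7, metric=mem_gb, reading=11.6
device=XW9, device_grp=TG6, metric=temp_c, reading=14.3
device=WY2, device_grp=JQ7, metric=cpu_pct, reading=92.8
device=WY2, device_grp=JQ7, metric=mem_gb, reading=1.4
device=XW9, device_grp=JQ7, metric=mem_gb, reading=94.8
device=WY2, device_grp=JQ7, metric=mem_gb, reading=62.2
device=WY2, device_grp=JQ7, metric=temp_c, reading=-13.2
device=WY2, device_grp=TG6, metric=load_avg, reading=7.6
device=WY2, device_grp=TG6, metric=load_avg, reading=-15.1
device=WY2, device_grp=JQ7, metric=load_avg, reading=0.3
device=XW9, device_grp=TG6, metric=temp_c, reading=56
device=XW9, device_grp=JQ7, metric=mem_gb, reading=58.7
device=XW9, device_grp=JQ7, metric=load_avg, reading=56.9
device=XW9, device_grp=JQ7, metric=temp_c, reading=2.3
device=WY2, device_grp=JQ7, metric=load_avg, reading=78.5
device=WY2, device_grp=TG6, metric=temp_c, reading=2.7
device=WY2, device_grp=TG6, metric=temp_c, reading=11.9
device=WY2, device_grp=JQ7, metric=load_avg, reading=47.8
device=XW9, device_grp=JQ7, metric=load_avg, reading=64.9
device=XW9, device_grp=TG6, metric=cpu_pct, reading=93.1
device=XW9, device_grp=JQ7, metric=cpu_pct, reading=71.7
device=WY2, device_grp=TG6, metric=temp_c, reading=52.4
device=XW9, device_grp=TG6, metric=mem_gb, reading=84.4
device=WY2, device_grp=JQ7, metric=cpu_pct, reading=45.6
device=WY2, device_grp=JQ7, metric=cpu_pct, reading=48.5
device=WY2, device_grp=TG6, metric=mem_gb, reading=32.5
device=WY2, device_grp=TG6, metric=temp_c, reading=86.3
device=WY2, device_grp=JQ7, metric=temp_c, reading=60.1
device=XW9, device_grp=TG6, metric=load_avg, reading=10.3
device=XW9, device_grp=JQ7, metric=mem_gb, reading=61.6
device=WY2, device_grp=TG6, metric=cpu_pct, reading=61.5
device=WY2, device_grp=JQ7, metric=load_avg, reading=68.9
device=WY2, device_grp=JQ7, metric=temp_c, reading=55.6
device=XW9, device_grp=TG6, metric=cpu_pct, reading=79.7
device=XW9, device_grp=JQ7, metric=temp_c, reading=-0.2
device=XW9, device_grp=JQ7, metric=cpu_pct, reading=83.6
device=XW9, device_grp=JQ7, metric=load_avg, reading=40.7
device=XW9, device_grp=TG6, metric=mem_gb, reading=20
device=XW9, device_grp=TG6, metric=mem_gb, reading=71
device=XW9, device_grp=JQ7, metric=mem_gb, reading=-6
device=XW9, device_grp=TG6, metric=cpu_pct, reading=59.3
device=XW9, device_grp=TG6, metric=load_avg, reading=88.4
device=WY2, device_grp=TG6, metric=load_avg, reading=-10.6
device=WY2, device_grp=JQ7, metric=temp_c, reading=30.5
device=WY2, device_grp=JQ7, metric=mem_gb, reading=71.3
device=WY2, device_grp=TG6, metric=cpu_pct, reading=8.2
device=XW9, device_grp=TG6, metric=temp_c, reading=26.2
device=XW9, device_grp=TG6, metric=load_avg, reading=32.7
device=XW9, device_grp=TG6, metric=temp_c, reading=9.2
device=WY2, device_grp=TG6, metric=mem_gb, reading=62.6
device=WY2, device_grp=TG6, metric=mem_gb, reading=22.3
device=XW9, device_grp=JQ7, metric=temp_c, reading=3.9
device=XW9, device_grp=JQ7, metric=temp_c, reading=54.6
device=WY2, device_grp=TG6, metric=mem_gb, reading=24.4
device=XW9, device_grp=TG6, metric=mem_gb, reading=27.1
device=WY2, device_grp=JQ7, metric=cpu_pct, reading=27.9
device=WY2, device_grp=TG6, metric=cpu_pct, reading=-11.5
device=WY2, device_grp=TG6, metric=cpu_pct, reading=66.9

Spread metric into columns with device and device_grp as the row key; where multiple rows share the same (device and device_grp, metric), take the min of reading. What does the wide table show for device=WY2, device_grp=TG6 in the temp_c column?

Rows with device=WY2, device_grp=TG6 and metric=temp_c: reading values are 2.7, 11.9, 52.4, 86.3.
min(2.7, 11.9, 52.4, 86.3) = 2.7.

2.7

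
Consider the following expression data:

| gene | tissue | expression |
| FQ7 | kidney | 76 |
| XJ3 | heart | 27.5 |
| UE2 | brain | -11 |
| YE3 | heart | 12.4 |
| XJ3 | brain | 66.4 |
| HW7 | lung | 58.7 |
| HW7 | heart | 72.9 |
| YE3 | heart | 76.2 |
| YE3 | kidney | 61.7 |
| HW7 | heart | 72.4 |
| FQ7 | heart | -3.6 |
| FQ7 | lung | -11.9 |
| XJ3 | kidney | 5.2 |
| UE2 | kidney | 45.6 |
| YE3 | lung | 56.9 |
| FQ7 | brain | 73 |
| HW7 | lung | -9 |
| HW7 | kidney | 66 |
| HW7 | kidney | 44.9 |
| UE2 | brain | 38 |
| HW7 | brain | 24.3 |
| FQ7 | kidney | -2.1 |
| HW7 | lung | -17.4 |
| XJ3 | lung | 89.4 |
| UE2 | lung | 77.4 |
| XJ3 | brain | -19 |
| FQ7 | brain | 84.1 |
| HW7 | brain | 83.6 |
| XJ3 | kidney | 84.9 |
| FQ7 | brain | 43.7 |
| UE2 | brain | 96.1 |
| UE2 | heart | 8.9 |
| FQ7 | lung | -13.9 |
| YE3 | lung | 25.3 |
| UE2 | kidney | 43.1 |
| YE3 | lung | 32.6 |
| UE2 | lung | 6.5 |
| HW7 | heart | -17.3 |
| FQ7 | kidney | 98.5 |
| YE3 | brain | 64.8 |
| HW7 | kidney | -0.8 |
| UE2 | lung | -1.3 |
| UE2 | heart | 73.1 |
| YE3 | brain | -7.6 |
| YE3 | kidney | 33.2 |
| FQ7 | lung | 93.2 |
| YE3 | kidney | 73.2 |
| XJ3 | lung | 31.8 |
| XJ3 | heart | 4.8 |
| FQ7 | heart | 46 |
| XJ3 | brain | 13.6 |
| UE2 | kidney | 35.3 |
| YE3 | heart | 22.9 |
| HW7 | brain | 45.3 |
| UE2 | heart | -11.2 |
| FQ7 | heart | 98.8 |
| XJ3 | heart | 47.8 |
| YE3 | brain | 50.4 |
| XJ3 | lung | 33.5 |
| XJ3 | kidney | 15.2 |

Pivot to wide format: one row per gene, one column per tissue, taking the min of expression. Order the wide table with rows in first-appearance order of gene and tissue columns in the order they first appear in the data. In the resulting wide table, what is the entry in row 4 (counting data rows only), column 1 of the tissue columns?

33.2

With rows in first-appearance order of gene, row 4 is gene=YE3. tissue columns in first-appearance order: kidney, heart, brain, lung; column 1 is kidney.
Long rows with gene=YE3, tissue=kidney: min(61.7, 33.2, 73.2) = 33.2.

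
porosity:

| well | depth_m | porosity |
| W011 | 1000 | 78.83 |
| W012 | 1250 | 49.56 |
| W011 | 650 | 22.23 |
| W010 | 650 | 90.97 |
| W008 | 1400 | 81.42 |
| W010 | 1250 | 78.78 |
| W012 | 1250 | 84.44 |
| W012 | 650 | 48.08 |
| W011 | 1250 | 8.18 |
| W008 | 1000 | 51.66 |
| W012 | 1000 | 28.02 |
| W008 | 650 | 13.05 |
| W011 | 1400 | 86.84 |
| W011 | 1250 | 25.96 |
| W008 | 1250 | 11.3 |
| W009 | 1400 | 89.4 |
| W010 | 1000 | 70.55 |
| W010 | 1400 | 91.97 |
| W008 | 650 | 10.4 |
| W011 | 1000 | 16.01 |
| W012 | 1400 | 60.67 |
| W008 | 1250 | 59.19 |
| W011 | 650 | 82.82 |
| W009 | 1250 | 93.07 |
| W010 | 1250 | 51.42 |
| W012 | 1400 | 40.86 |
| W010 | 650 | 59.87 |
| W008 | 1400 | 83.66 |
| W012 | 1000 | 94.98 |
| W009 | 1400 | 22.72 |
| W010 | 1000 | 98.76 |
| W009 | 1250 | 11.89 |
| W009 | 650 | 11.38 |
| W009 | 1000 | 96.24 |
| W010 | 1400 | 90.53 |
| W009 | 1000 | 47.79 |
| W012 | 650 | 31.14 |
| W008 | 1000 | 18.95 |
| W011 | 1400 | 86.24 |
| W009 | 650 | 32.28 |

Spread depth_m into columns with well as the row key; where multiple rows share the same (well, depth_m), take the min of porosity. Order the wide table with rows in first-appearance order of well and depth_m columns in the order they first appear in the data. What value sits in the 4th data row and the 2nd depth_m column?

11.3

With rows in first-appearance order of well, row 4 is well=W008. depth_m columns in first-appearance order: 1000, 1250, 650, 1400; column 2 is 1250.
Long rows with well=W008, depth_m=1250: min(11.3, 59.19) = 11.3.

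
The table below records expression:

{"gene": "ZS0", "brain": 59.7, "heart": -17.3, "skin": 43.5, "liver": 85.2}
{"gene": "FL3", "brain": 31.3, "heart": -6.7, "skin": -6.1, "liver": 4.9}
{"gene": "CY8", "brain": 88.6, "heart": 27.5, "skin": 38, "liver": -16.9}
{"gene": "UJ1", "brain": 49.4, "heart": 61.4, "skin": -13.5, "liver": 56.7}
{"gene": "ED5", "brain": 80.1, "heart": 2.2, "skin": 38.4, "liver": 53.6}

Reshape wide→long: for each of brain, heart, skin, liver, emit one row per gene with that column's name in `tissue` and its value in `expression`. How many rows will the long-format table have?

5 gene values × 4 melted columns = 20 rows.

20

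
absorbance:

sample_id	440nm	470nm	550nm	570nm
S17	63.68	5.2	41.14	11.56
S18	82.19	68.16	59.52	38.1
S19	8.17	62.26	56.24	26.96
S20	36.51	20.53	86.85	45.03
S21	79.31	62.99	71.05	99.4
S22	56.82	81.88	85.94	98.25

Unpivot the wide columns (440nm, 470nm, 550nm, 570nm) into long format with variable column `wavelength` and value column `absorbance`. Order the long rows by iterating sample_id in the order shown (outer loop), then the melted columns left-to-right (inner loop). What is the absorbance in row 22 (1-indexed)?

81.88

24 rows total (6 × 4). Row 22: index ⌊(22-1)/4⌋ = 5 into sample_id → S22; (22-1) mod 4 = 1 into the melted columns → 470nm.
So row 22 is (S22, 470nm, 81.88); absorbance = 81.88.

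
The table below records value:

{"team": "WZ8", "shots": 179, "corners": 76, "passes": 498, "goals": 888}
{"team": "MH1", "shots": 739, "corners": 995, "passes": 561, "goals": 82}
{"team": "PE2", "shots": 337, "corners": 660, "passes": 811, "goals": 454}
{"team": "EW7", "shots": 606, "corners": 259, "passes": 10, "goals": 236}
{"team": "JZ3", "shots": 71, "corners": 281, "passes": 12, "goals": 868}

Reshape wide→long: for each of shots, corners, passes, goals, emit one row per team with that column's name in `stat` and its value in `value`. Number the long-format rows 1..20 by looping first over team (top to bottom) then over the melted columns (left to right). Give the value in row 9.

20 rows total (5 × 4). Row 9: index ⌊(9-1)/4⌋ = 2 into team → PE2; (9-1) mod 4 = 0 into the melted columns → shots.
So row 9 is (PE2, shots, 337); value = 337.

337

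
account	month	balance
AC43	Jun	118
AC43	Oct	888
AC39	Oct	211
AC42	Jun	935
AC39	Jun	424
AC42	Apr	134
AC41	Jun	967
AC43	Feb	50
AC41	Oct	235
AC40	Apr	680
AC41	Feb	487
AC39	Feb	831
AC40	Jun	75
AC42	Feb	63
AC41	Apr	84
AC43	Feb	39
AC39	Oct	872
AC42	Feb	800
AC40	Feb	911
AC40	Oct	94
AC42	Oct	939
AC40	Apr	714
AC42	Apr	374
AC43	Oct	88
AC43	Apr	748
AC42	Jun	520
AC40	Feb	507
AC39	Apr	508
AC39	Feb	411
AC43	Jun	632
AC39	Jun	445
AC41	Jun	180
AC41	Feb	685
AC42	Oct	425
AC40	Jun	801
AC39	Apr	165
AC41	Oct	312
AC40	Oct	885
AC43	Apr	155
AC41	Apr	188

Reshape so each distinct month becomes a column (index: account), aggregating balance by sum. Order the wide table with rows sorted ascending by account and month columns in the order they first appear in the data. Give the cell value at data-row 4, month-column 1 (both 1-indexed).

With rows sorted ascending by account, row 4 is account=AC42. month columns in first-appearance order: Jun, Oct, Apr, Feb; column 1 is Jun.
Long rows with account=AC42, month=Jun: 935 + 520 = 1455.

1455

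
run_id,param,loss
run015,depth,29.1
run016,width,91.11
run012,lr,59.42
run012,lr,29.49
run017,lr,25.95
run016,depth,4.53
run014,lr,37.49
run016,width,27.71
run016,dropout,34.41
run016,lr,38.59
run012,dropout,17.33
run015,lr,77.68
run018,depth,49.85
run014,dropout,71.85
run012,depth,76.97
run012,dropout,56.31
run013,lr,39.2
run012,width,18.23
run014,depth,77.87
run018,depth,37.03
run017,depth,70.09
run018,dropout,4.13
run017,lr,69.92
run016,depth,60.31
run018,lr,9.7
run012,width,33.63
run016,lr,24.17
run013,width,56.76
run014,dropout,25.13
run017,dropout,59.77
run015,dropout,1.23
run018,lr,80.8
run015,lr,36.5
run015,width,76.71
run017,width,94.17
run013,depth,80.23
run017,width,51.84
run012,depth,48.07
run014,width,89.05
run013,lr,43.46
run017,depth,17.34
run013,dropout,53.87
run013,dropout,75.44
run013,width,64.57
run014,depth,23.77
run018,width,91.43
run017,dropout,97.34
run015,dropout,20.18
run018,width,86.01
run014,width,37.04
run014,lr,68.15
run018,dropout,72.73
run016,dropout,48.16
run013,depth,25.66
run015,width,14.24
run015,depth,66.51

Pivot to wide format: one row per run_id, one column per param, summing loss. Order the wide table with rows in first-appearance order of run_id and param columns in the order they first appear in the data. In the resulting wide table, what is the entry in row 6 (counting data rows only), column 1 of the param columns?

With rows in first-appearance order of run_id, row 6 is run_id=run018. param columns in first-appearance order: depth, width, lr, dropout; column 1 is depth.
Long rows with run_id=run018, param=depth: 49.85 + 37.03 = 86.88.

86.88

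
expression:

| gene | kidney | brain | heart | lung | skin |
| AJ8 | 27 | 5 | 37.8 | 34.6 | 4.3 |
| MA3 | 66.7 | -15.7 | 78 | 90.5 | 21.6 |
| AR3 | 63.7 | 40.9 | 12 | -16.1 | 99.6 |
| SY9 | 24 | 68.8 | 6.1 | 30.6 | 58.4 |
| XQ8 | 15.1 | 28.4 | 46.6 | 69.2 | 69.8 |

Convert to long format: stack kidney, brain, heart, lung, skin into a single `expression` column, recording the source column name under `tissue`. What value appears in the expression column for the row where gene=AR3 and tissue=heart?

12

Unpivoting turns each (gene, wide-column) pair into one long row.
The wide cell at row AR3, column heart holds 12, so the long row (AR3, heart) has expression=12.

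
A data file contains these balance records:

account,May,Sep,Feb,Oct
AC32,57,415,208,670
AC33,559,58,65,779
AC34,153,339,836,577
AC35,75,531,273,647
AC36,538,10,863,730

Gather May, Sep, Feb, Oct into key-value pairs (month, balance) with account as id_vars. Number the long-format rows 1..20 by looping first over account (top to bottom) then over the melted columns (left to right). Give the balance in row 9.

153

20 rows total (5 × 4). Row 9: index ⌊(9-1)/4⌋ = 2 into account → AC34; (9-1) mod 4 = 0 into the melted columns → May.
So row 9 is (AC34, May, 153); balance = 153.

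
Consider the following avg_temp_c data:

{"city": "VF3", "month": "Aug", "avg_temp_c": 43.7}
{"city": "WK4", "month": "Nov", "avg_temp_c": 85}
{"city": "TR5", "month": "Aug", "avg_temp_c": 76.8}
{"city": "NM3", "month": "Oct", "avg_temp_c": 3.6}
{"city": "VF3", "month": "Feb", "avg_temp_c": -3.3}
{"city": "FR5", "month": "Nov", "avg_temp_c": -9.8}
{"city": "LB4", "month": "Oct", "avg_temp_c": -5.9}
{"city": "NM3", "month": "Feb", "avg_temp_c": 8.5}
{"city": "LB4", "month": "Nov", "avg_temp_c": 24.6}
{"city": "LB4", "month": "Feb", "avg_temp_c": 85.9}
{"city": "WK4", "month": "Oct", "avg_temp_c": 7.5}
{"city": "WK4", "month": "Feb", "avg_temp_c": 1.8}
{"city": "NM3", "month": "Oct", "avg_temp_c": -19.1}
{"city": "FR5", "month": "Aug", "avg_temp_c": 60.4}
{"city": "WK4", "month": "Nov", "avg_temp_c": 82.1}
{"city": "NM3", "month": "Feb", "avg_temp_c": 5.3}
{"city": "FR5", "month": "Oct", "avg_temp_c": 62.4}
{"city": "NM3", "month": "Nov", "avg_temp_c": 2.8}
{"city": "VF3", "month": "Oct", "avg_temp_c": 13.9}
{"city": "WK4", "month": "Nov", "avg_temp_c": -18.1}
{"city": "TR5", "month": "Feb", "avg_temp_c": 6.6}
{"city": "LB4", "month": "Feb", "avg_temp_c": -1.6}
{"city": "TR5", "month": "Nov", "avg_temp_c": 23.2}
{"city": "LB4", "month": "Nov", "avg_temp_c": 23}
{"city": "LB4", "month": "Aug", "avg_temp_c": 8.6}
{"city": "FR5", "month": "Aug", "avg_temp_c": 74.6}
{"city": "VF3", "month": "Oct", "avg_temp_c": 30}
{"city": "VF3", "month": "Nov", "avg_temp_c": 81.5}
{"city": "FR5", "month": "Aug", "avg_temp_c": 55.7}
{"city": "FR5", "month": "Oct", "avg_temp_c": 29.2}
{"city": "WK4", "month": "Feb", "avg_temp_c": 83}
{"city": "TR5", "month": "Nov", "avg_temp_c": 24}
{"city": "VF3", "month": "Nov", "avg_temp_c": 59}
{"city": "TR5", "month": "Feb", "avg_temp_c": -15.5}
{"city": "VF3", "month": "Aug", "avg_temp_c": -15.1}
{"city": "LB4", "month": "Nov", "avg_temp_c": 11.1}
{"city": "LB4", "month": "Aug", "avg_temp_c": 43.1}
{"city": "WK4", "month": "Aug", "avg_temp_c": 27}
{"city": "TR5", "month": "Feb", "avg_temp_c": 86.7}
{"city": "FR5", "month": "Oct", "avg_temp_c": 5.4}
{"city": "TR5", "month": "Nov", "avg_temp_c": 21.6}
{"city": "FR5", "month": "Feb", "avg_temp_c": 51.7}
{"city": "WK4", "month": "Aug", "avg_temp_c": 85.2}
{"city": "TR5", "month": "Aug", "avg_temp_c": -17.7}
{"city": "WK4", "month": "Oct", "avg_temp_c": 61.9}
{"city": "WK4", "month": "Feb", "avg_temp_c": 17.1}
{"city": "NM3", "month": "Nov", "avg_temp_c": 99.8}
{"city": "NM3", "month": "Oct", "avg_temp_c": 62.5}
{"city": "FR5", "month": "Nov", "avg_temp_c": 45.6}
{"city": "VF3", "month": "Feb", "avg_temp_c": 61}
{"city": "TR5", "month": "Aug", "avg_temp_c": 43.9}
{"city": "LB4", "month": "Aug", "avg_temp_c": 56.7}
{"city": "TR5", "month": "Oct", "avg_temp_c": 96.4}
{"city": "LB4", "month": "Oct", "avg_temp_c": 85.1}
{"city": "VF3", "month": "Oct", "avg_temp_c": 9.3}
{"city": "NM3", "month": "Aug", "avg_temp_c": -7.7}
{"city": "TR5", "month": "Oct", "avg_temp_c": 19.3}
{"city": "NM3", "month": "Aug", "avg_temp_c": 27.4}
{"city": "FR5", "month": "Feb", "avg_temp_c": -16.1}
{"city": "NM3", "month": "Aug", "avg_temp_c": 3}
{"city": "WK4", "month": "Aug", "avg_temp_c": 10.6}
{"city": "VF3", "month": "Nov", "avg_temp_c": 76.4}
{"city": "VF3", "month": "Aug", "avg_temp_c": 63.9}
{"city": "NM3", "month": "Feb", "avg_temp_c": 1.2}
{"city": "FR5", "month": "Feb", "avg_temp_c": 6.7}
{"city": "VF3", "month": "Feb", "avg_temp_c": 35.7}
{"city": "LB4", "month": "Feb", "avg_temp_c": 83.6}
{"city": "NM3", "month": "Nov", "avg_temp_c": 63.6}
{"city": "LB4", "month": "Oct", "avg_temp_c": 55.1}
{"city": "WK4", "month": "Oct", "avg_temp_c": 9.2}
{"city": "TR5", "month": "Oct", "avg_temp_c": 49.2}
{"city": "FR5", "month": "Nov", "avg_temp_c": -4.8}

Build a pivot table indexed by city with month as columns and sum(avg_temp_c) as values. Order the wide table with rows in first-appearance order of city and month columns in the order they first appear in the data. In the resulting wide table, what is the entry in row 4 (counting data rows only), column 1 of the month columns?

22.7

With rows in first-appearance order of city, row 4 is city=NM3. month columns in first-appearance order: Aug, Nov, Oct, Feb; column 1 is Aug.
Long rows with city=NM3, month=Aug: -7.7 + 27.4 + 3 = 22.7.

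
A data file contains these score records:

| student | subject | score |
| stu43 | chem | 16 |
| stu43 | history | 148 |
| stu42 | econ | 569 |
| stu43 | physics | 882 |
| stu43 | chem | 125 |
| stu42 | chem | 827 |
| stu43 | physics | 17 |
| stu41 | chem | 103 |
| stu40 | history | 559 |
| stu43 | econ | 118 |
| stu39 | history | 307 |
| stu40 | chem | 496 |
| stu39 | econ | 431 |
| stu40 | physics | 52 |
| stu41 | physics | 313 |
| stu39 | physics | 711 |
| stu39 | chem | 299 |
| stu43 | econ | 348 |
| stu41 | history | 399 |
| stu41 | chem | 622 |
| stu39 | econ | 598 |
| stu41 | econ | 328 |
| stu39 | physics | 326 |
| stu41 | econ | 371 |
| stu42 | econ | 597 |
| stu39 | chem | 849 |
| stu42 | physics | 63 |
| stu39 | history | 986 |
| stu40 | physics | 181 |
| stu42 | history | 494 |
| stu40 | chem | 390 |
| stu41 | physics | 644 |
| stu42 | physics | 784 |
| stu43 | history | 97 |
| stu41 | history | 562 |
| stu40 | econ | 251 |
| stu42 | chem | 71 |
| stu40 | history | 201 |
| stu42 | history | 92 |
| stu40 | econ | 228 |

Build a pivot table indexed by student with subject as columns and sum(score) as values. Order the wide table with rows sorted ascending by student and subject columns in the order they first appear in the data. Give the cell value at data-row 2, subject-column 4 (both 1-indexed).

233

With rows sorted ascending by student, row 2 is student=stu40. subject columns in first-appearance order: chem, history, econ, physics; column 4 is physics.
Long rows with student=stu40, subject=physics: 52 + 181 = 233.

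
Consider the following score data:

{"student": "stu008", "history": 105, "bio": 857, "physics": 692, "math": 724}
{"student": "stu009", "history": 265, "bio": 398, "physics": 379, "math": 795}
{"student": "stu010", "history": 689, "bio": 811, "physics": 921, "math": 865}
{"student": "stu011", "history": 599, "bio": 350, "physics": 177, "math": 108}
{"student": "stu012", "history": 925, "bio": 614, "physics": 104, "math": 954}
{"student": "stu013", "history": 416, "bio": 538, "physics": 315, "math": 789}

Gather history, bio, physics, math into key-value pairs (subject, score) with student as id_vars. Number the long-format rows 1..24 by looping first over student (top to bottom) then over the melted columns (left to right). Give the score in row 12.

24 rows total (6 × 4). Row 12: index ⌊(12-1)/4⌋ = 2 into student → stu010; (12-1) mod 4 = 3 into the melted columns → math.
So row 12 is (stu010, math, 865); score = 865.

865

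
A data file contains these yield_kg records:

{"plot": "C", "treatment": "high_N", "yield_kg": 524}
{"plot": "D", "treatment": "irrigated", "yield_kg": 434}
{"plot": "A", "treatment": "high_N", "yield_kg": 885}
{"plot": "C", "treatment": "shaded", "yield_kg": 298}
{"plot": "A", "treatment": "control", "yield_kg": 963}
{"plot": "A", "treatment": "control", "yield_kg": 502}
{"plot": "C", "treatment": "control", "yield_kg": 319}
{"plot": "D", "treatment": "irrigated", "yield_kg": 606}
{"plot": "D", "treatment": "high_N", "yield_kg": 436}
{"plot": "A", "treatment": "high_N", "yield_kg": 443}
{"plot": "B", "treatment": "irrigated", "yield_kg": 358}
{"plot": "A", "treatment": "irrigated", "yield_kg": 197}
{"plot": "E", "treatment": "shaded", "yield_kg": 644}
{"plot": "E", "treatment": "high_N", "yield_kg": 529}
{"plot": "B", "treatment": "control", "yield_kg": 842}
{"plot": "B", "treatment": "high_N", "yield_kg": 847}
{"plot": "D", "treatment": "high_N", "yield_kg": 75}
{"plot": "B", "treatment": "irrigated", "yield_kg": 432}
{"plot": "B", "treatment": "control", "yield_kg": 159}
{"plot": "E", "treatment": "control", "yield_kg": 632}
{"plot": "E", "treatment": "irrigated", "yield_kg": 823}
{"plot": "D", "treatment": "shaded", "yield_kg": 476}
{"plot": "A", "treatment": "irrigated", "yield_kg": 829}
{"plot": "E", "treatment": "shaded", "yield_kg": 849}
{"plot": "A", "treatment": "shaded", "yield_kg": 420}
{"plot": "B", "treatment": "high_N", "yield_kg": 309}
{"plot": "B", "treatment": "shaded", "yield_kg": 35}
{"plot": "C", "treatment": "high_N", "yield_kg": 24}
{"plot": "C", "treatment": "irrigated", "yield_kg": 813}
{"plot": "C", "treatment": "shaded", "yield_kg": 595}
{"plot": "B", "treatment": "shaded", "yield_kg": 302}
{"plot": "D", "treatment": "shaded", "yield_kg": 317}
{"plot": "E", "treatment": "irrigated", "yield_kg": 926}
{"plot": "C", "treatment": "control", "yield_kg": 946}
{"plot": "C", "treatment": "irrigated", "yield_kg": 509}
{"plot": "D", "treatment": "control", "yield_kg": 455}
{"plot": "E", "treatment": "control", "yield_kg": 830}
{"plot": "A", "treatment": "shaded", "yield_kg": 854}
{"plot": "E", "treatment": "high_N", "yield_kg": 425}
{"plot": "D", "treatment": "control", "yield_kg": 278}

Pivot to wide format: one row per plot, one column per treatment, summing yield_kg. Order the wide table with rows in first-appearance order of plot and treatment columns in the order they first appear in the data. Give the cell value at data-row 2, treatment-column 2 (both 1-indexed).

With rows in first-appearance order of plot, row 2 is plot=D. treatment columns in first-appearance order: high_N, irrigated, shaded, control; column 2 is irrigated.
Long rows with plot=D, treatment=irrigated: 434 + 606 = 1040.

1040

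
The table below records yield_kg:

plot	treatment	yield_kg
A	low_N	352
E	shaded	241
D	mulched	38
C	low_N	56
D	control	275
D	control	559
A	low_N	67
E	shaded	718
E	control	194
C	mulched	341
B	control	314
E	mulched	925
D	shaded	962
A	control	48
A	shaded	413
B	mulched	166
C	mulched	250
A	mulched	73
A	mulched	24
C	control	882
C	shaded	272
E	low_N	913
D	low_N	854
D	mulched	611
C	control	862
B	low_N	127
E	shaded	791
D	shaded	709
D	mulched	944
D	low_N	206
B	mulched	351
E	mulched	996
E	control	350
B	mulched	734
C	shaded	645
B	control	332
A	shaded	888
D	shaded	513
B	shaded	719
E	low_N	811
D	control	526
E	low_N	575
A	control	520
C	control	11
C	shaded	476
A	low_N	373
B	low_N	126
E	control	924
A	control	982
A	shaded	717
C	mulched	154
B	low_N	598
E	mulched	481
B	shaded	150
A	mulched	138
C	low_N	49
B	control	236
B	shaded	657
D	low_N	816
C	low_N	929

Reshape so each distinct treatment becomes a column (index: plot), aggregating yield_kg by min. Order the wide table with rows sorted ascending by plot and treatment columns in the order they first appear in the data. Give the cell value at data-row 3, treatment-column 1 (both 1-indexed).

With rows sorted ascending by plot, row 3 is plot=C. treatment columns in first-appearance order: low_N, shaded, mulched, control; column 1 is low_N.
Long rows with plot=C, treatment=low_N: min(56, 49, 929) = 49.

49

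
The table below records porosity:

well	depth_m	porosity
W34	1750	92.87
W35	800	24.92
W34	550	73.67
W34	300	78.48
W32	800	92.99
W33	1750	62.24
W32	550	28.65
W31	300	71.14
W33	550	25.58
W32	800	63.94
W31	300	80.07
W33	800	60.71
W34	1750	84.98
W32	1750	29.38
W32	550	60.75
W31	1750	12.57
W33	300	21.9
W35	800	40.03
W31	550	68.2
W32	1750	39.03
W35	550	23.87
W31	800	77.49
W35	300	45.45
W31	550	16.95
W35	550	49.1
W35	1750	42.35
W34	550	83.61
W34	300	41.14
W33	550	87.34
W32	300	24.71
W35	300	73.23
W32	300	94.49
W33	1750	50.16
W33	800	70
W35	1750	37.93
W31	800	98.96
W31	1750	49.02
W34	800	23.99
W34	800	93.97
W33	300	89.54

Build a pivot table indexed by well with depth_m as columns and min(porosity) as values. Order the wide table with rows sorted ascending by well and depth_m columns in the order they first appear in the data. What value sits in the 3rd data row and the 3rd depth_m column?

With rows sorted ascending by well, row 3 is well=W33. depth_m columns in first-appearance order: 1750, 800, 550, 300; column 3 is 550.
Long rows with well=W33, depth_m=550: min(25.58, 87.34) = 25.58.

25.58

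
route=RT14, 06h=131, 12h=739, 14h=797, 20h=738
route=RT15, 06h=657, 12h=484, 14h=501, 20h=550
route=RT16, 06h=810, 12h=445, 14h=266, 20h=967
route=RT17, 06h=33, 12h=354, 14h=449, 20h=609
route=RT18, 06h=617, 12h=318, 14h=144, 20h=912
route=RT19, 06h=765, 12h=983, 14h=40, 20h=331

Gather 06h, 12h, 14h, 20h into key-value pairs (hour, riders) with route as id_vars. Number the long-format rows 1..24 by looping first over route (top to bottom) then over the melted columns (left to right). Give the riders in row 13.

24 rows total (6 × 4). Row 13: index ⌊(13-1)/4⌋ = 3 into route → RT17; (13-1) mod 4 = 0 into the melted columns → 06h.
So row 13 is (RT17, 06h, 33); riders = 33.

33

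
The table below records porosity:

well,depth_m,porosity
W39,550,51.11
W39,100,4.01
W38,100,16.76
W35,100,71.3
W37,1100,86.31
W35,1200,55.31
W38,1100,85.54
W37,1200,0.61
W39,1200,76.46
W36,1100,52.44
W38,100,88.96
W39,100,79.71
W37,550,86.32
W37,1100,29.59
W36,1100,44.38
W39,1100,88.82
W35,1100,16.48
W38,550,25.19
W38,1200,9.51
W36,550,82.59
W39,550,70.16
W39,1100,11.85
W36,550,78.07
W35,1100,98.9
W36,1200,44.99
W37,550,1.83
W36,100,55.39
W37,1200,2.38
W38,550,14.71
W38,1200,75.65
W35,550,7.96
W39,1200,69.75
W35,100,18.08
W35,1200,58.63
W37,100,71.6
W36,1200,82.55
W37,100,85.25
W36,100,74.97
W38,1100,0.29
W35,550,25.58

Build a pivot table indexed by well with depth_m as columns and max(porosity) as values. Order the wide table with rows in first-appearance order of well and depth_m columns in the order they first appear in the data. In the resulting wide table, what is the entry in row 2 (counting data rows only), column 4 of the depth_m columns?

With rows in first-appearance order of well, row 2 is well=W38. depth_m columns in first-appearance order: 550, 100, 1100, 1200; column 4 is 1200.
Long rows with well=W38, depth_m=1200: max(9.51, 75.65) = 75.65.

75.65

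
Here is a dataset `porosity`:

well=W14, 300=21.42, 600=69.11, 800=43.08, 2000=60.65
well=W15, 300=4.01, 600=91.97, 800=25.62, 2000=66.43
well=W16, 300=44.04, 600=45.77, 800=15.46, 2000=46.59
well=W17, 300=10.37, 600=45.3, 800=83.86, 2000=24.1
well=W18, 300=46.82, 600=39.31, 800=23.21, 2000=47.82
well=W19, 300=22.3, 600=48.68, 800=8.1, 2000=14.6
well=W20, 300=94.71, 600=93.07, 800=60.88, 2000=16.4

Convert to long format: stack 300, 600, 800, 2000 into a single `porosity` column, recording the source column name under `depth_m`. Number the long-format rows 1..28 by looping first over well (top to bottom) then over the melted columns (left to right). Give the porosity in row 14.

28 rows total (7 × 4). Row 14: index ⌊(14-1)/4⌋ = 3 into well → W17; (14-1) mod 4 = 1 into the melted columns → 600.
So row 14 is (W17, 600, 45.3); porosity = 45.3.

45.3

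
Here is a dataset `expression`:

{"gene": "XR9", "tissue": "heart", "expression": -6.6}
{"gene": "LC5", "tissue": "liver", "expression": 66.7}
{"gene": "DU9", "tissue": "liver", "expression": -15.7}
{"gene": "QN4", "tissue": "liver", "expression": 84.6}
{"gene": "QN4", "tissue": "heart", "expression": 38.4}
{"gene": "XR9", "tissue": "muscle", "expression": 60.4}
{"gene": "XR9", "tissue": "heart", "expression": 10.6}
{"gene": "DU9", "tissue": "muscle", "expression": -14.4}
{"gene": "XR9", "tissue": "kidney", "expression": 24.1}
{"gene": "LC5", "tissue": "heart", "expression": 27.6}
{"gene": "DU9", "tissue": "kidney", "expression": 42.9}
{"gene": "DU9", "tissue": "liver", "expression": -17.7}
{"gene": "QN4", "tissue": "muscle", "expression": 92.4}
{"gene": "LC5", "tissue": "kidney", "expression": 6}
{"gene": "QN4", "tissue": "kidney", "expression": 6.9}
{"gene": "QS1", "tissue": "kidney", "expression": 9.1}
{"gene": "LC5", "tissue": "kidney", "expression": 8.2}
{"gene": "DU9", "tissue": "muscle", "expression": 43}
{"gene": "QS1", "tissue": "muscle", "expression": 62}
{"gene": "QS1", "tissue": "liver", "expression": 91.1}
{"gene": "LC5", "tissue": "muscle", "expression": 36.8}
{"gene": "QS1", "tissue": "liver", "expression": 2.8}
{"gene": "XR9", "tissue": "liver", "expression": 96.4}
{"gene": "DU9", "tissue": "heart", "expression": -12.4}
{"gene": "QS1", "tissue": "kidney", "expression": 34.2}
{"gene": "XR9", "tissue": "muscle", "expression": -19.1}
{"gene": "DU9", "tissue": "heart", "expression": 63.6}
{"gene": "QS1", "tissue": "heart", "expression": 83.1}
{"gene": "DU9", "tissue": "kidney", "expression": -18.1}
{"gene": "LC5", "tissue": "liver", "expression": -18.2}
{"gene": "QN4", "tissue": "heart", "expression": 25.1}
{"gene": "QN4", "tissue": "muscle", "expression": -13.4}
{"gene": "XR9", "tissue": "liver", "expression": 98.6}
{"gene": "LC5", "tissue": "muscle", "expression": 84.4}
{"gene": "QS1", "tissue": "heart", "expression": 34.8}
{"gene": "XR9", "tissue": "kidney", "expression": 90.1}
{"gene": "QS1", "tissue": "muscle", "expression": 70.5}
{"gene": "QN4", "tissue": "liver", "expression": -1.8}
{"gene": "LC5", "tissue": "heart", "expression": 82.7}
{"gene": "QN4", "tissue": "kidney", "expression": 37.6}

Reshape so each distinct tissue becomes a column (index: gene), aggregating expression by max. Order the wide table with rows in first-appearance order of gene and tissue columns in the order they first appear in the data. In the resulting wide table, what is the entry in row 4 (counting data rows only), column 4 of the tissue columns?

With rows in first-appearance order of gene, row 4 is gene=QN4. tissue columns in first-appearance order: heart, liver, muscle, kidney; column 4 is kidney.
Long rows with gene=QN4, tissue=kidney: max(6.9, 37.6) = 37.6.

37.6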